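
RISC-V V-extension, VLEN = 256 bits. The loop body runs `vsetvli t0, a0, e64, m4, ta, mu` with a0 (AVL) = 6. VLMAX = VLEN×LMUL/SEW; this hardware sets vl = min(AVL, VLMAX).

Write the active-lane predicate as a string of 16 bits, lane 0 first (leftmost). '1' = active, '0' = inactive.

VLMAX = (256 × 4) / 64 = 16 lanes
vl = min(AVL, VLMAX) = min(6, 16) = 6
bits (lane 0 leftmost): 1111110000000000

predicate = 1111110000000000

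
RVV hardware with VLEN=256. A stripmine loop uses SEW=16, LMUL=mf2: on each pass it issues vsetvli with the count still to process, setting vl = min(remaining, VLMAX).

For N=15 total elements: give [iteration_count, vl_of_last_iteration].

lanes per group: 256·1/2/16 = 8
15 elements at 8/iter → 2 passes, remainder 7 on the last

[iterations, last_vl] = [2, 7]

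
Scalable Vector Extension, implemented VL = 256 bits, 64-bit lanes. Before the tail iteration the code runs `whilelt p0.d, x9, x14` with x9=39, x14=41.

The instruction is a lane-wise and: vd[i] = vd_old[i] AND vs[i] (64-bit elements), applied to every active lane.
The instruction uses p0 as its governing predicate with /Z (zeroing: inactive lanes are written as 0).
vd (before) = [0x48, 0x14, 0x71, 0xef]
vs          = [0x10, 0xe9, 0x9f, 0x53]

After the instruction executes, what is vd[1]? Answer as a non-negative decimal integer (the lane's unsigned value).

vd[1] = 0

256-bit reg / 64-bit elem → 4 lanes
p0[j] = (39+j < 41); true for j=0..1 → 2 lanes set
  i=0: and(0x48,0x10) → 0
  i=1: and(0x14,0xe9) → 0
  i=2: tail/zero → 0
  i=3: tail/zero → 0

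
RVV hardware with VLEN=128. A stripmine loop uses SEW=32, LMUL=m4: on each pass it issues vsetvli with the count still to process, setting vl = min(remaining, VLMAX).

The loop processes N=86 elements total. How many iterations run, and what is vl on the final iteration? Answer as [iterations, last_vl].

lanes per group: 128·4/32 = 16
iterations = ceil(86/16) = 6; final-pass vl = 6

[iterations, last_vl] = [6, 6]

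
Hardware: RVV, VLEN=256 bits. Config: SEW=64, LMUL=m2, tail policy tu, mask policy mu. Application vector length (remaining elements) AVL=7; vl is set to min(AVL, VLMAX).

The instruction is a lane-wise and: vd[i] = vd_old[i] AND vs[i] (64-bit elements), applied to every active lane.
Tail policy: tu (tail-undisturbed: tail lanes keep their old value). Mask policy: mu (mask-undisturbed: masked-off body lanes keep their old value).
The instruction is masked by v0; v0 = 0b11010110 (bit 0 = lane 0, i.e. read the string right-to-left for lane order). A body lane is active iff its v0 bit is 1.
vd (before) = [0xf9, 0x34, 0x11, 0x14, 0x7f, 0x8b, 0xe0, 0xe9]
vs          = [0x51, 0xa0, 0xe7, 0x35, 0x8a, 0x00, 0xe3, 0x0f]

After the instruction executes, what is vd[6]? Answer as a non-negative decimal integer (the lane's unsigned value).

vd[6] = 224

VLMAX = (256 × 2) / 64 = 8 lanes
vl ← min(7, 8) = 7
[0] mask-off/keep = 0xf9
[1] and(0x34,0xa0) = 0x20
[2] and(0x11,0xe7) = 0x01
[3] mask-off/keep = 0x14
[4] and(0x7f,0x8a) = 0x0a
[5] mask-off/keep = 0x8b
[6] and(0xe0,0xe3) = 0xe0
[7] tail/keep = 0xe9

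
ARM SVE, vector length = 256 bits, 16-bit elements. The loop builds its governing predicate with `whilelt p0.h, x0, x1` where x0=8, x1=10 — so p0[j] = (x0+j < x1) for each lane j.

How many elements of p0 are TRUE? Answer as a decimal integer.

lane count: 256 div 16 = 16
whilelt: lane j active iff 8+j < 10 → j < 2 → 2 active

vl = 2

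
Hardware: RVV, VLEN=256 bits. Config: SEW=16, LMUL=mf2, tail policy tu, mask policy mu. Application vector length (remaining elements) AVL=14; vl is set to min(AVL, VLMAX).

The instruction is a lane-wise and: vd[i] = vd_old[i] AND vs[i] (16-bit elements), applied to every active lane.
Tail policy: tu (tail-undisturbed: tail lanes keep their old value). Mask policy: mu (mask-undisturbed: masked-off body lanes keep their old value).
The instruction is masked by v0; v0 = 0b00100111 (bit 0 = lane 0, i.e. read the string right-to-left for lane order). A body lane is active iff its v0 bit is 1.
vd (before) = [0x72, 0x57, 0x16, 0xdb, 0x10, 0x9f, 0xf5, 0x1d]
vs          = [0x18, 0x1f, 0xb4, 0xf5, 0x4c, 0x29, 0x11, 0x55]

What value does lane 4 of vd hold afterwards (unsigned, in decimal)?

VLMAX = VLEN×LMUL/SEW = 256×1/2/16 = 8
AVL=14 > VLMAX=8, so vl = 8
lane  0: and(0x72,0x18) ⇒ 0x10
lane  1: and(0x57,0x1f) ⇒ 0x17
lane  2: and(0x16,0xb4) ⇒ 0x14
lane  3: mask-off/keep ⇒ 0xdb
lane  4: mask-off/keep ⇒ 0x10
lane  5: and(0x9f,0x29) ⇒ 0x09
lane  6: mask-off/keep ⇒ 0xf5
lane  7: mask-off/keep ⇒ 0x1d

vd[4] = 16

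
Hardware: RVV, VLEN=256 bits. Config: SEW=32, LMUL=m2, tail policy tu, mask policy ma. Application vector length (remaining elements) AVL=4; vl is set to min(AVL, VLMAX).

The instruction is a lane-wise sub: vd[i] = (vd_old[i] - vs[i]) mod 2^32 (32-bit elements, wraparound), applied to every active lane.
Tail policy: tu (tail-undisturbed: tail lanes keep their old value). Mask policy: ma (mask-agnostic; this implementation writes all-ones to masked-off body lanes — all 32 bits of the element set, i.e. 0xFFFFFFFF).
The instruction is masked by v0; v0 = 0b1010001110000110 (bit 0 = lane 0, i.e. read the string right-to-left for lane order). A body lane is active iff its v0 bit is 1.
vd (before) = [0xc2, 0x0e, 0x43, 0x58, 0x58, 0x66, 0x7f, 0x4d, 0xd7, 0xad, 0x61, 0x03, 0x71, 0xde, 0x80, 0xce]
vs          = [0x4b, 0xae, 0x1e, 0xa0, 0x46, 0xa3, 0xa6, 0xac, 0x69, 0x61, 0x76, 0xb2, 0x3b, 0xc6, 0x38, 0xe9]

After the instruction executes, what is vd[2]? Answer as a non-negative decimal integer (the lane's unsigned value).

VLMAX = (256 × 2) / 32 = 16 lanes
vl = min(AVL, VLMAX) = min(4, 16) = 4
[0] mask-off/ones = 0xffffffff
[1] sub(0x0e,0xae) = 0xffffff60
[2] sub(0x43,0x1e) = 0x25
[3] mask-off/ones = 0xffffffff
[4] tail/keep = 0x58
[5] tail/keep = 0x66
[6] tail/keep = 0x7f
[7] tail/keep = 0x4d
[8] tail/keep = 0xd7
[9] tail/keep = 0xad
[10] tail/keep = 0x61
[11] tail/keep = 0x03
[12] tail/keep = 0x71
[13] tail/keep = 0xde
[14] tail/keep = 0x80
[15] tail/keep = 0xce

vd[2] = 37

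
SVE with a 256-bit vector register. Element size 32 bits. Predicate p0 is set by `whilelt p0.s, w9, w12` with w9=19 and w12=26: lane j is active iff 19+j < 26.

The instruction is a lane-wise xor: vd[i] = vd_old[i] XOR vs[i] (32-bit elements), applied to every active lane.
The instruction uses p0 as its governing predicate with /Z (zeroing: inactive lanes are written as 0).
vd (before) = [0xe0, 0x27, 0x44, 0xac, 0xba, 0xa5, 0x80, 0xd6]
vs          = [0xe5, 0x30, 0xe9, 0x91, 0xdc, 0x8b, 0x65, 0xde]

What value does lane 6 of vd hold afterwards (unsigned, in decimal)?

256-bit reg / 32-bit elem → 8 lanes
p0[j] = (19+j < 26); true for j=0..6 → 7 lanes set
lane  0: xor(0xe0,0xe5) ⇒ 0x05
lane  1: xor(0x27,0x30) ⇒ 0x17
lane  2: xor(0x44,0xe9) ⇒ 0xad
lane  3: xor(0xac,0x91) ⇒ 0x3d
lane  4: xor(0xba,0xdc) ⇒ 0x66
lane  5: xor(0xa5,0x8b) ⇒ 0x2e
lane  6: xor(0x80,0x65) ⇒ 0xe5
lane  7: tail/zero ⇒ 0x00

vd[6] = 229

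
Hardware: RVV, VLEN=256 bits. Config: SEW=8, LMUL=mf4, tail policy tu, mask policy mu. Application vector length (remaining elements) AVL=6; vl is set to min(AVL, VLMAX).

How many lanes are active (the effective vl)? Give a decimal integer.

vl = 6

VLMAX = VLEN×LMUL/SEW = 256×1/4/8 = 8
AVL=6 ≤ VLMAX=8, so vl = 6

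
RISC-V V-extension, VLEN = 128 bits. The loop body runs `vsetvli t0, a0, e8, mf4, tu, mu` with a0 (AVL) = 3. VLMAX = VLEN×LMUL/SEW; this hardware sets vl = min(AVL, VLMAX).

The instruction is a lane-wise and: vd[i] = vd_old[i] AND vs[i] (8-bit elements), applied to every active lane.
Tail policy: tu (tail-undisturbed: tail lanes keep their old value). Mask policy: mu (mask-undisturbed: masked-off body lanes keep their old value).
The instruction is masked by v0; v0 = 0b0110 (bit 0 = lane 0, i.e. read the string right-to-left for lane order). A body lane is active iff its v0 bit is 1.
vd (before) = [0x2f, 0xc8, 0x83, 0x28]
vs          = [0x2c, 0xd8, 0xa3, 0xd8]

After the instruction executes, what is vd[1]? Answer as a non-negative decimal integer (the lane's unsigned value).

vd[1] = 200

VLMAX = VLEN×LMUL/SEW = 128×1/4/8 = 4
vl = min(AVL, VLMAX) = min(3, 4) = 3
[0] mask-off/keep = 0x2f
[1] and(0xc8,0xd8) = 0xc8
[2] and(0x83,0xa3) = 0x83
[3] tail/keep = 0x28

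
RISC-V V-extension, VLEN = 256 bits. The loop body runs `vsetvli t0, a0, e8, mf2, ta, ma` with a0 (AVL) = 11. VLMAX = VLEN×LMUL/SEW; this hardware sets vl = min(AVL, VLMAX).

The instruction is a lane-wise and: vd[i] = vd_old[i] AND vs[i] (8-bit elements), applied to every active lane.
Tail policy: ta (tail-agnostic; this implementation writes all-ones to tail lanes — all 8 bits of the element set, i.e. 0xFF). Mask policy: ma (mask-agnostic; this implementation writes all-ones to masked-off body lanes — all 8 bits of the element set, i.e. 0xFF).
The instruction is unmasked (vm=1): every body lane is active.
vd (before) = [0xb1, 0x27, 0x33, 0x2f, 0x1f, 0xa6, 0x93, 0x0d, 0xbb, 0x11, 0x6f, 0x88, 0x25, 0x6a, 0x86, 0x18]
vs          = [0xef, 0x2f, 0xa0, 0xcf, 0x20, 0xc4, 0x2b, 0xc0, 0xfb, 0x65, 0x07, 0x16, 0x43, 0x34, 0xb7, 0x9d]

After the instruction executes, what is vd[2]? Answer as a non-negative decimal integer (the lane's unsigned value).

VLMAX = (256 × 1/2) / 8 = 16 lanes
vl = min(AVL, VLMAX) = min(11, 16) = 11
lane  0: and(0xb1,0xef) ⇒ 0xa1
lane  1: and(0x27,0x2f) ⇒ 0x27
lane  2: and(0x33,0xa0) ⇒ 0x20
lane  3: and(0x2f,0xcf) ⇒ 0x0f
lane  4: and(0x1f,0x20) ⇒ 0x00
lane  5: and(0xa6,0xc4) ⇒ 0x84
lane  6: and(0x93,0x2b) ⇒ 0x03
lane  7: and(0x0d,0xc0) ⇒ 0x00
lane  8: and(0xbb,0xfb) ⇒ 0xbb
lane  9: and(0x11,0x65) ⇒ 0x01
lane 10: and(0x6f,0x07) ⇒ 0x07
lane 11: tail/ones ⇒ 0xff
lane 12: tail/ones ⇒ 0xff
lane 13: tail/ones ⇒ 0xff
lane 14: tail/ones ⇒ 0xff
lane 15: tail/ones ⇒ 0xff

vd[2] = 32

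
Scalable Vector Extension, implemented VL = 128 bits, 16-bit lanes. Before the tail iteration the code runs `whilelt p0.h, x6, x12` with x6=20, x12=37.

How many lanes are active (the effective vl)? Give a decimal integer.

lane count: 128 div 16 = 8
whilelt: lane j active iff 20+j < 37 → j < 17 → 8 active

vl = 8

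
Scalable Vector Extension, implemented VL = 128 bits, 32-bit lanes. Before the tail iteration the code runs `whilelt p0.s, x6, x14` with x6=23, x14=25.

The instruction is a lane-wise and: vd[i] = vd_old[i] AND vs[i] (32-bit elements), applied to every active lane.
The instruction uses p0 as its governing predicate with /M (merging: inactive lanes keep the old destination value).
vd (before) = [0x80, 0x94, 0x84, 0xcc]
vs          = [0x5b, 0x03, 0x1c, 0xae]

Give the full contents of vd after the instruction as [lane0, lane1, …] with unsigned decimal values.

128-bit reg / 32-bit elem → 4 lanes
whilelt: lane j active iff 23+j < 25 → j < 2 → 2 active
vd[0] and(0x80,0x5b) -> 0x00
vd[1] and(0x94,0x03) -> 0x00
vd[2] tail/keep -> 0x84
vd[3] tail/keep -> 0xcc

vd = [0, 0, 132, 204]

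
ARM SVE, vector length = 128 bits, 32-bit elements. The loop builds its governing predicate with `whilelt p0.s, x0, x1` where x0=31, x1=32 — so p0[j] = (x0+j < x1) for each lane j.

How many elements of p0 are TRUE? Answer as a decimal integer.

vl = 1

128-bit reg / 32-bit elem → 4 lanes
whilelt: lane j active iff 31+j < 32 → j < 1 → 1 active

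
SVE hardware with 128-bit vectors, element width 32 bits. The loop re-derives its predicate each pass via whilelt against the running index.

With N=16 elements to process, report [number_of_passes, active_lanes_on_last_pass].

lane count: 128 div 32 = 4
N=16: ⌈16/4⌉ = 4 iters; last vl = 16 − 3×4 = 4

[iterations, last_vl] = [4, 4]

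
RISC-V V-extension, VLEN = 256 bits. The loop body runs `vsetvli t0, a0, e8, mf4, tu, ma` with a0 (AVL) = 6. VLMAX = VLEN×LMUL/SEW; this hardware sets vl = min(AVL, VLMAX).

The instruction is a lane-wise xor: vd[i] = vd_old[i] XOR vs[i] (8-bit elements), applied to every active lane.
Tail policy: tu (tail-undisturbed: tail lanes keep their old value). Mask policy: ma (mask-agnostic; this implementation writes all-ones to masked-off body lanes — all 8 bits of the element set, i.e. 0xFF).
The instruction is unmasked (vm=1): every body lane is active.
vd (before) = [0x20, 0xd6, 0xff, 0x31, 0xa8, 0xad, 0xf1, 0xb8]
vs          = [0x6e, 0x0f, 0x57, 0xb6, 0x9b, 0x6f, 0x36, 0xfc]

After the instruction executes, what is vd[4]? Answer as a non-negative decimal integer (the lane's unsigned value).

lanes per group: 256·1/4/8 = 8
vl = min(AVL, VLMAX) = min(6, 8) = 6
  i=0: xor(0x20,0x6e) → 78
  i=1: xor(0xd6,0x0f) → 217
  i=2: xor(0xff,0x57) → 168
  i=3: xor(0x31,0xb6) → 135
  i=4: xor(0xa8,0x9b) → 51
  i=5: xor(0xad,0x6f) → 194
  i=6: tail/keep → 241
  i=7: tail/keep → 184

vd[4] = 51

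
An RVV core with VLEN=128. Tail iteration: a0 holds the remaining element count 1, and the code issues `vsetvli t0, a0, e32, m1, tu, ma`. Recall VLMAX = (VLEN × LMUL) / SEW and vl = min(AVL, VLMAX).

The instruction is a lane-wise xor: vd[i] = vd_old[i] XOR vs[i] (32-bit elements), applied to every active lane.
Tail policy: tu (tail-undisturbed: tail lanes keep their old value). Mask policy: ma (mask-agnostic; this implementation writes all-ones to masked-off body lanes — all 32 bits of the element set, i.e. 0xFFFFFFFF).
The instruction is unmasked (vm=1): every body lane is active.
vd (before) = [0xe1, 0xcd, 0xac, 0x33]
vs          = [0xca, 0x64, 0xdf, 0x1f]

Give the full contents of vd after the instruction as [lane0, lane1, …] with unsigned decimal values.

vd = [43, 205, 172, 51]

VLMAX = VLEN×LMUL/SEW = 128×1/32 = 4
vl ← min(1, 4) = 1
lane  0: xor(0xe1,0xca) ⇒ 0x2b
lane  1: tail/keep ⇒ 0xcd
lane  2: tail/keep ⇒ 0xac
lane  3: tail/keep ⇒ 0x33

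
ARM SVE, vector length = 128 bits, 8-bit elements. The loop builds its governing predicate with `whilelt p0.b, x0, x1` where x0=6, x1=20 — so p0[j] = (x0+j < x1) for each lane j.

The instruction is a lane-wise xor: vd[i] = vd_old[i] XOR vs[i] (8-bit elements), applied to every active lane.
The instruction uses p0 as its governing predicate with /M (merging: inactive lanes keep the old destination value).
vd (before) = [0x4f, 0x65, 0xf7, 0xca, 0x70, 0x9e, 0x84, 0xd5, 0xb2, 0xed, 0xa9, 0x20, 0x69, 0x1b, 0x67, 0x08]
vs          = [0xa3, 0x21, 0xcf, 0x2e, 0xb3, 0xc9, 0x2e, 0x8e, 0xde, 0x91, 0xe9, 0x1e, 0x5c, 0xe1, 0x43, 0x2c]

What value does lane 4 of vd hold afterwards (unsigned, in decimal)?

vd[4] = 195

128-bit reg / 8-bit elem → 16 lanes
whilelt: lane j active iff 6+j < 20 → j < 14 → 14 active
  i=0: xor(0x4f,0xa3) → 236
  i=1: xor(0x65,0x21) → 68
  i=2: xor(0xf7,0xcf) → 56
  i=3: xor(0xca,0x2e) → 228
  i=4: xor(0x70,0xb3) → 195
  i=5: xor(0x9e,0xc9) → 87
  i=6: xor(0x84,0x2e) → 170
  i=7: xor(0xd5,0x8e) → 91
  i=8: xor(0xb2,0xde) → 108
  i=9: xor(0xed,0x91) → 124
  i=10: xor(0xa9,0xe9) → 64
  i=11: xor(0x20,0x1e) → 62
  i=12: xor(0x69,0x5c) → 53
  i=13: xor(0x1b,0xe1) → 250
  i=14: tail/keep → 103
  i=15: tail/keep → 8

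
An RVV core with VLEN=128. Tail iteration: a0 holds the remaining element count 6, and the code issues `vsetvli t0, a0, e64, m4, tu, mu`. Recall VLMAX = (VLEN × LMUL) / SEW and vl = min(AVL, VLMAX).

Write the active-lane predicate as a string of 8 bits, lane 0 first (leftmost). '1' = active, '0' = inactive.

VLMAX = VLEN×LMUL/SEW = 128×4/64 = 8
AVL=6 ≤ VLMAX=8, so vl = 6
bits (lane 0 leftmost): 11111100

predicate = 11111100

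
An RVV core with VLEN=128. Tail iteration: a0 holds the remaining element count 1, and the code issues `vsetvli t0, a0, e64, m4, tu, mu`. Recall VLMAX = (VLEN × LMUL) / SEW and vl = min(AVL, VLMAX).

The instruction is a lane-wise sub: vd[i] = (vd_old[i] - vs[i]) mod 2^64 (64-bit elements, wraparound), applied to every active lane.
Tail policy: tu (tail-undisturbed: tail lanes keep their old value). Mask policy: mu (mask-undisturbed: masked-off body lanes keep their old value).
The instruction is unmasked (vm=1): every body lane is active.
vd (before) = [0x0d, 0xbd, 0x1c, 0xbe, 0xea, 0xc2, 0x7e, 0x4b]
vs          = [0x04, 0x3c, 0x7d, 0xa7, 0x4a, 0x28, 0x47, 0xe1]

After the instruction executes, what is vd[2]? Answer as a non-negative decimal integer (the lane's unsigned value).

vd[2] = 28

lanes per group: 128·4/64 = 8
vl = min(AVL, VLMAX) = min(1, 8) = 1
[0] sub(0x0d,0x04) = 0x09
[1] tail/keep = 0xbd
[2] tail/keep = 0x1c
[3] tail/keep = 0xbe
[4] tail/keep = 0xea
[5] tail/keep = 0xc2
[6] tail/keep = 0x7e
[7] tail/keep = 0x4b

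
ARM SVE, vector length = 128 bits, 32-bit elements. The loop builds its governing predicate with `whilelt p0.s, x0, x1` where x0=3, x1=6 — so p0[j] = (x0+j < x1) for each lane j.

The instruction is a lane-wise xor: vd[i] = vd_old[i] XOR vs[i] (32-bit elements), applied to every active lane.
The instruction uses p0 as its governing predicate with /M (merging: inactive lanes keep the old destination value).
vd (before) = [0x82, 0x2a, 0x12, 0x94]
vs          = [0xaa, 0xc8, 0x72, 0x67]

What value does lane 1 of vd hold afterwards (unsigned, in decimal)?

lane count: 128 div 32 = 4
active while 3+j < 6, i.e. j ∈ [0,3) capped at 4 ⇒ 3
vd[0] xor(0x82,0xaa) -> 0x28
vd[1] xor(0x2a,0xc8) -> 0xe2
vd[2] xor(0x12,0x72) -> 0x60
vd[3] tail/keep -> 0x94

vd[1] = 226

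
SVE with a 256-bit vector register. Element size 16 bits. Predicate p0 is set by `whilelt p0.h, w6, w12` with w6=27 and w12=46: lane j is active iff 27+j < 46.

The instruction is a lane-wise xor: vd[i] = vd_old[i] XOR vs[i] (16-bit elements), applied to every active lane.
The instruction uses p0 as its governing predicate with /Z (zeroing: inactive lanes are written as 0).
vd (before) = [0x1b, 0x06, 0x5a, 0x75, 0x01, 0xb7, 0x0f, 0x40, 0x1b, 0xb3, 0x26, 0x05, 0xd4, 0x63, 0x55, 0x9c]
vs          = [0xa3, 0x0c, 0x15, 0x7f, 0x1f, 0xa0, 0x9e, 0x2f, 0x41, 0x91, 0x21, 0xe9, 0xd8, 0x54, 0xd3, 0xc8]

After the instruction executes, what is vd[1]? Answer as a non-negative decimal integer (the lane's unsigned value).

vd[1] = 10

256-bit reg / 16-bit elem → 16 lanes
p0[j] = (27+j < 46); true for j=0..15 → 16 lanes set
  i=0: xor(0x1b,0xa3) → 184
  i=1: xor(0x06,0x0c) → 10
  i=2: xor(0x5a,0x15) → 79
  i=3: xor(0x75,0x7f) → 10
  i=4: xor(0x01,0x1f) → 30
  i=5: xor(0xb7,0xa0) → 23
  i=6: xor(0x0f,0x9e) → 145
  i=7: xor(0x40,0x2f) → 111
  i=8: xor(0x1b,0x41) → 90
  i=9: xor(0xb3,0x91) → 34
  i=10: xor(0x26,0x21) → 7
  i=11: xor(0x05,0xe9) → 236
  i=12: xor(0xd4,0xd8) → 12
  i=13: xor(0x63,0x54) → 55
  i=14: xor(0x55,0xd3) → 134
  i=15: xor(0x9c,0xc8) → 84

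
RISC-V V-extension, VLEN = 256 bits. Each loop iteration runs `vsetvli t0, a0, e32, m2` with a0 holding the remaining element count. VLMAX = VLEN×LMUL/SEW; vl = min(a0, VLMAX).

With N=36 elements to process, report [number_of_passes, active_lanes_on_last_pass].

[iterations, last_vl] = [3, 4]

VLMAX = (256 × 2) / 32 = 16 lanes
N=36: ⌈36/16⌉ = 3 iters; last vl = 36 − 2×16 = 4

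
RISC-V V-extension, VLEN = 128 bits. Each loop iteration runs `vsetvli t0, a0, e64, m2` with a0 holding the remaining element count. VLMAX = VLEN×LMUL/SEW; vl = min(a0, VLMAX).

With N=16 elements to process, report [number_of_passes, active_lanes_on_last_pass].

[iterations, last_vl] = [4, 4]

lanes per group: 128·2/64 = 4
N=16: ⌈16/4⌉ = 4 iters; last vl = 16 − 3×4 = 4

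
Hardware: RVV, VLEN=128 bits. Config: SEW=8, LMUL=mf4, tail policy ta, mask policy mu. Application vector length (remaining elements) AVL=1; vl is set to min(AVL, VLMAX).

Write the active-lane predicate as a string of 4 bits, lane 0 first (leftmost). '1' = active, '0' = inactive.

predicate = 1000

VLMAX = (128 × 1/4) / 8 = 4 lanes
AVL=1 ≤ VLMAX=4, so vl = 1
bits (lane 0 leftmost): 1000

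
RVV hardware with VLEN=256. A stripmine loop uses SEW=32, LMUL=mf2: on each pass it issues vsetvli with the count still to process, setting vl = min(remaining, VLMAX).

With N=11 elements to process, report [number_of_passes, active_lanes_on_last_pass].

[iterations, last_vl] = [3, 3]

lanes per group: 256·1/2/32 = 4
N=11: ⌈11/4⌉ = 3 iters; last vl = 11 − 2×4 = 3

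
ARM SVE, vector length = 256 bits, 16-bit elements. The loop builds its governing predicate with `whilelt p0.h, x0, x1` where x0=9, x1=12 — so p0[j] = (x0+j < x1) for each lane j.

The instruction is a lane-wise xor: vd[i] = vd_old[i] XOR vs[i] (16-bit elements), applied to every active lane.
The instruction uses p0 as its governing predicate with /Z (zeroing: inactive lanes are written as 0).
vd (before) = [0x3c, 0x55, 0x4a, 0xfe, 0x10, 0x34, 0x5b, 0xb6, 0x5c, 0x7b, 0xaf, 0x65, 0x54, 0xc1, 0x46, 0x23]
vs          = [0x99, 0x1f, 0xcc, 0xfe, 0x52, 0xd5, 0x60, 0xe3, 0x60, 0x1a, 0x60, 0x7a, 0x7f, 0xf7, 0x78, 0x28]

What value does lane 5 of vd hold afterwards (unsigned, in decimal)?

vd[5] = 0

lane count: 256 div 16 = 16
p0[j] = (9+j < 12); true for j=0..2 → 3 lanes set
[0] xor(0x3c,0x99) = 0xa5
[1] xor(0x55,0x1f) = 0x4a
[2] xor(0x4a,0xcc) = 0x86
[3] tail/zero = 0x00
[4] tail/zero = 0x00
[5] tail/zero = 0x00
[6] tail/zero = 0x00
[7] tail/zero = 0x00
[8] tail/zero = 0x00
[9] tail/zero = 0x00
[10] tail/zero = 0x00
[11] tail/zero = 0x00
[12] tail/zero = 0x00
[13] tail/zero = 0x00
[14] tail/zero = 0x00
[15] tail/zero = 0x00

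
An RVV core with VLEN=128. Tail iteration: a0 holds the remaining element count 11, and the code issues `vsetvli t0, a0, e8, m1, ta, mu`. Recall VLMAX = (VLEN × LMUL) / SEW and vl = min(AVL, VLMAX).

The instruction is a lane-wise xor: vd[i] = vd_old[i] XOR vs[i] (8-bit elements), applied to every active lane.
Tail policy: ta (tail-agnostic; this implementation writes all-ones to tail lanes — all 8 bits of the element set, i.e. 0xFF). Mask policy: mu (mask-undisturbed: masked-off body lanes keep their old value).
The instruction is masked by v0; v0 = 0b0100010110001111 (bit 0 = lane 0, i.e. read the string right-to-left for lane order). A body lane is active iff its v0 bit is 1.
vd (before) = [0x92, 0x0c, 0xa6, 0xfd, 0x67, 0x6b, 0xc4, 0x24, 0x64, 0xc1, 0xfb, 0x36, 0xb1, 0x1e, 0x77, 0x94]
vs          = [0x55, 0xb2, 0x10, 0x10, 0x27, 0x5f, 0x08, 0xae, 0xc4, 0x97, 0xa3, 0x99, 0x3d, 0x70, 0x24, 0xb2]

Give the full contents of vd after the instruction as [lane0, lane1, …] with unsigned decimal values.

VLMAX = (128 × 1) / 8 = 16 lanes
vl ← min(11, 16) = 11
lane  0: xor(0x92,0x55) ⇒ 0xc7
lane  1: xor(0x0c,0xb2) ⇒ 0xbe
lane  2: xor(0xa6,0x10) ⇒ 0xb6
lane  3: xor(0xfd,0x10) ⇒ 0xed
lane  4: mask-off/keep ⇒ 0x67
lane  5: mask-off/keep ⇒ 0x6b
lane  6: mask-off/keep ⇒ 0xc4
lane  7: xor(0x24,0xae) ⇒ 0x8a
lane  8: xor(0x64,0xc4) ⇒ 0xa0
lane  9: mask-off/keep ⇒ 0xc1
lane 10: xor(0xfb,0xa3) ⇒ 0x58
lane 11: tail/ones ⇒ 0xff
lane 12: tail/ones ⇒ 0xff
lane 13: tail/ones ⇒ 0xff
lane 14: tail/ones ⇒ 0xff
lane 15: tail/ones ⇒ 0xff

vd = [199, 190, 182, 237, 103, 107, 196, 138, 160, 193, 88, 255, 255, 255, 255, 255]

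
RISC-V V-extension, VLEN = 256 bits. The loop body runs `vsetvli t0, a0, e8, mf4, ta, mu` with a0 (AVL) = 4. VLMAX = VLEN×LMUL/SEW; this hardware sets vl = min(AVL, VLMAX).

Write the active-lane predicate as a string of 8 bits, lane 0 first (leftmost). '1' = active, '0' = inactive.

VLMAX = (256 × 1/4) / 8 = 8 lanes
vl ← min(4, 8) = 4
bits (lane 0 leftmost): 11110000

predicate = 11110000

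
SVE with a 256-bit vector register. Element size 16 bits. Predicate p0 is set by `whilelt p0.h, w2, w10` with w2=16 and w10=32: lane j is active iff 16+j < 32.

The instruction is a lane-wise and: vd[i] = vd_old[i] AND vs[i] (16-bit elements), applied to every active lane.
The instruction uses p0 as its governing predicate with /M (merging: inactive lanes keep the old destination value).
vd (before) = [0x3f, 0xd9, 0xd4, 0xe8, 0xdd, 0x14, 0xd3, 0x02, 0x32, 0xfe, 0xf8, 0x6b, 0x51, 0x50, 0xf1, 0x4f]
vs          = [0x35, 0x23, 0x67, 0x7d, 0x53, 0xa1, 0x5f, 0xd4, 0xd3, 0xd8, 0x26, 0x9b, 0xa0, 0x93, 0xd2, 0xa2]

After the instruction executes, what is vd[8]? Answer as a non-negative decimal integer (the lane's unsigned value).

register lanes = 256/16 = 16
p0[j] = (16+j < 32); true for j=0..15 → 16 lanes set
lane  0: and(0x3f,0x35) ⇒ 0x35
lane  1: and(0xd9,0x23) ⇒ 0x01
lane  2: and(0xd4,0x67) ⇒ 0x44
lane  3: and(0xe8,0x7d) ⇒ 0x68
lane  4: and(0xdd,0x53) ⇒ 0x51
lane  5: and(0x14,0xa1) ⇒ 0x00
lane  6: and(0xd3,0x5f) ⇒ 0x53
lane  7: and(0x02,0xd4) ⇒ 0x00
lane  8: and(0x32,0xd3) ⇒ 0x12
lane  9: and(0xfe,0xd8) ⇒ 0xd8
lane 10: and(0xf8,0x26) ⇒ 0x20
lane 11: and(0x6b,0x9b) ⇒ 0x0b
lane 12: and(0x51,0xa0) ⇒ 0x00
lane 13: and(0x50,0x93) ⇒ 0x10
lane 14: and(0xf1,0xd2) ⇒ 0xd0
lane 15: and(0x4f,0xa2) ⇒ 0x02

vd[8] = 18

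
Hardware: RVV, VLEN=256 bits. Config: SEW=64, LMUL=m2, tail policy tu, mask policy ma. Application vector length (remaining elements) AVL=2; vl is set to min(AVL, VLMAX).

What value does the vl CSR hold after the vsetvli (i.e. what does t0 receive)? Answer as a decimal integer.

vl = 2

VLMAX = (256 × 2) / 64 = 8 lanes
vl = min(AVL, VLMAX) = min(2, 8) = 2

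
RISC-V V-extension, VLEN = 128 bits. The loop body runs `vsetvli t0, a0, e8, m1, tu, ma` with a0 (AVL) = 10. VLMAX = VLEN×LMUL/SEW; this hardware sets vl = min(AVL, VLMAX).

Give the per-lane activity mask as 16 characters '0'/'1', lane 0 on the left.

VLMAX = (128 × 1) / 8 = 16 lanes
AVL=10 ≤ VLMAX=16, so vl = 10
bits (lane 0 leftmost): 1111111111000000

predicate = 1111111111000000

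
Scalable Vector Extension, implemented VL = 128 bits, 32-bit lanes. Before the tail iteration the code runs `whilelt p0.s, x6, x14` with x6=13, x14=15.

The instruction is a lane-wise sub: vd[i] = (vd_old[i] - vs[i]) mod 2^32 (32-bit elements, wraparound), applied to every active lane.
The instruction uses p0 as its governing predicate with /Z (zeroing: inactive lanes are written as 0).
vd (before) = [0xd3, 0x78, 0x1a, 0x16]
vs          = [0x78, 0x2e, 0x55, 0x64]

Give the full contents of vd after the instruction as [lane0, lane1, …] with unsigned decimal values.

vd = [91, 74, 0, 0]

register lanes = 128/32 = 4
whilelt: lane j active iff 13+j < 15 → j < 2 → 2 active
[0] sub(0xd3,0x78) = 0x5b
[1] sub(0x78,0x2e) = 0x4a
[2] tail/zero = 0x00
[3] tail/zero = 0x00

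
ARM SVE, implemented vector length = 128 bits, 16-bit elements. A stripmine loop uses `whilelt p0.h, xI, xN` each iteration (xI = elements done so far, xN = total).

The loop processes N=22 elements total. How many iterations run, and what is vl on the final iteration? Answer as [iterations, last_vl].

128-bit reg / 16-bit elem → 8 lanes
iterations = ceil(22/8) = 3; final-pass vl = 6

[iterations, last_vl] = [3, 6]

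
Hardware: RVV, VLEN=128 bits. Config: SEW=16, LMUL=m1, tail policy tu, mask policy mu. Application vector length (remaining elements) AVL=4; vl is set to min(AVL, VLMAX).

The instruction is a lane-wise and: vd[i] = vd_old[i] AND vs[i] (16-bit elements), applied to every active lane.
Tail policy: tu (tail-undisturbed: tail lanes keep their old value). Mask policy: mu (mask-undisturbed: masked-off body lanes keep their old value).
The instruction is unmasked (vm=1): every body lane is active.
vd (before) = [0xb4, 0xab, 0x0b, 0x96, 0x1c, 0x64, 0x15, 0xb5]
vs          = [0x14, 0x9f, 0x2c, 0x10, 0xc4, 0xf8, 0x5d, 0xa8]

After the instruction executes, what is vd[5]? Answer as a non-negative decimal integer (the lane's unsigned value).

vd[5] = 100

lanes per group: 128·1/16 = 8
AVL=4 ≤ VLMAX=8, so vl = 4
vd[0] and(0xb4,0x14) -> 0x14
vd[1] and(0xab,0x9f) -> 0x8b
vd[2] and(0x0b,0x2c) -> 0x08
vd[3] and(0x96,0x10) -> 0x10
vd[4] tail/keep -> 0x1c
vd[5] tail/keep -> 0x64
vd[6] tail/keep -> 0x15
vd[7] tail/keep -> 0xb5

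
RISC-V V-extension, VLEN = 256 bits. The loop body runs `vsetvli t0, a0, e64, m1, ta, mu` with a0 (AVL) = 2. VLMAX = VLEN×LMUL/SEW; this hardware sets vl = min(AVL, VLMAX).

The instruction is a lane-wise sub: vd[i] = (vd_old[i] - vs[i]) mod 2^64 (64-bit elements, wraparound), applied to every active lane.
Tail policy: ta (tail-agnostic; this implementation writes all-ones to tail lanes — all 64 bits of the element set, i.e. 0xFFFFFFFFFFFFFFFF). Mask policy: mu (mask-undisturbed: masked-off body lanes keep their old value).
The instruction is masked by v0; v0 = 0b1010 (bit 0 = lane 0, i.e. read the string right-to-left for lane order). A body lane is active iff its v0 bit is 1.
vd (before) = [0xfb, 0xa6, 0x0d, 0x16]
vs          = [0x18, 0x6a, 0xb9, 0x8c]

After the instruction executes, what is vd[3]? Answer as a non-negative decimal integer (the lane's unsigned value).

vd[3] = 18446744073709551615

lanes per group: 256·1/64 = 4
AVL=2 ≤ VLMAX=4, so vl = 2
[0] mask-off/keep = 0xfb
[1] sub(0xa6,0x6a) = 0x3c
[2] tail/ones = 0xffffffffffffffff
[3] tail/ones = 0xffffffffffffffff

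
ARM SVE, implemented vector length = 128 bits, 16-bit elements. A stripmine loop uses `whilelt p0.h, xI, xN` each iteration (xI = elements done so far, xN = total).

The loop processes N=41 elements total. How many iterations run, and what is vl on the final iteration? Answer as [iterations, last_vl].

[iterations, last_vl] = [6, 1]

lane count: 128 div 16 = 8
N=41: ⌈41/8⌉ = 6 iters; last vl = 41 − 5×8 = 1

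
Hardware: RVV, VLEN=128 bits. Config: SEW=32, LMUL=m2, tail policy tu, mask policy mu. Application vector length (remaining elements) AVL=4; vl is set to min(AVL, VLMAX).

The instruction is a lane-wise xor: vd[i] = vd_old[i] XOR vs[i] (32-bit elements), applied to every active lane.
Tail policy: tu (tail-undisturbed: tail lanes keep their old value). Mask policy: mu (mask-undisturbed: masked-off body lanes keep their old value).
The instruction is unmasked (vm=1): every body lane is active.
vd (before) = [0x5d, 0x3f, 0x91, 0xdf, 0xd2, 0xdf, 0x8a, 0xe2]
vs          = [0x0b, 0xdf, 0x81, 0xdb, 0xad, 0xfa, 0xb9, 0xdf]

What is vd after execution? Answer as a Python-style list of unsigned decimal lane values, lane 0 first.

vd = [86, 224, 16, 4, 210, 223, 138, 226]

VLMAX = VLEN×LMUL/SEW = 128×2/32 = 8
vl = min(AVL, VLMAX) = min(4, 8) = 4
[0] xor(0x5d,0x0b) = 0x56
[1] xor(0x3f,0xdf) = 0xe0
[2] xor(0x91,0x81) = 0x10
[3] xor(0xdf,0xdb) = 0x04
[4] tail/keep = 0xd2
[5] tail/keep = 0xdf
[6] tail/keep = 0x8a
[7] tail/keep = 0xe2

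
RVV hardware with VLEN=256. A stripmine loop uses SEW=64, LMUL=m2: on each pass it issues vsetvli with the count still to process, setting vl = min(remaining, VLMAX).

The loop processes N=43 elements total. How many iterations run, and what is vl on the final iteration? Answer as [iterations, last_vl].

[iterations, last_vl] = [6, 3]

lanes per group: 256·2/64 = 8
N=43: ⌈43/8⌉ = 6 iters; last vl = 43 − 5×8 = 3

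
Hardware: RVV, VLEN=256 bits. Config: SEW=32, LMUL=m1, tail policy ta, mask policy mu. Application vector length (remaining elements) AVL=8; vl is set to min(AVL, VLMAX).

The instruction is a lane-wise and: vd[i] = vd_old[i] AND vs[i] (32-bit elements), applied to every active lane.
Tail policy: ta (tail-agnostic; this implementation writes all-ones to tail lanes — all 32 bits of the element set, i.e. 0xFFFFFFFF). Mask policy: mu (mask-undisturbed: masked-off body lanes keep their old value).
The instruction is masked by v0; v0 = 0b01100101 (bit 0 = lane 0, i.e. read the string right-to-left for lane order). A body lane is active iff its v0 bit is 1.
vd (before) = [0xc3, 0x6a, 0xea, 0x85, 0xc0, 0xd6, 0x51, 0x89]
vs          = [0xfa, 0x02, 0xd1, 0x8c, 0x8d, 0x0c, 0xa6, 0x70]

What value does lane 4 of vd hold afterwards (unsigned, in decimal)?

vd[4] = 192

lanes per group: 256·1/32 = 8
vl ← min(8, 8) = 8
[0] and(0xc3,0xfa) = 0xc2
[1] mask-off/keep = 0x6a
[2] and(0xea,0xd1) = 0xc0
[3] mask-off/keep = 0x85
[4] mask-off/keep = 0xc0
[5] and(0xd6,0x0c) = 0x04
[6] and(0x51,0xa6) = 0x00
[7] mask-off/keep = 0x89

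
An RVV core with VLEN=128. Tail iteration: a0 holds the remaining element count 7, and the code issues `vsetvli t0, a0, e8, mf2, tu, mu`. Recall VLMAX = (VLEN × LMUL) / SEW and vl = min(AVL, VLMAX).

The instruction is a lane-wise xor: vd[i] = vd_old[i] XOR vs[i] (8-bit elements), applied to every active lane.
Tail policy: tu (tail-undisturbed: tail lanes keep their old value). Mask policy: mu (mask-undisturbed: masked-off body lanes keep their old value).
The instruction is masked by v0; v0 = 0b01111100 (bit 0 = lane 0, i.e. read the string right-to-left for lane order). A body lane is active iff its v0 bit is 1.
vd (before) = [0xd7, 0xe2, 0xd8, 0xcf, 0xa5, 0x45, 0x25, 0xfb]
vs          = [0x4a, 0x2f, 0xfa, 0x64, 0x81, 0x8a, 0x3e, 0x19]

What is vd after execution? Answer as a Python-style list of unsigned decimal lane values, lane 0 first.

lanes per group: 128·1/2/8 = 8
AVL=7 ≤ VLMAX=8, so vl = 7
[0] mask-off/keep = 0xd7
[1] mask-off/keep = 0xe2
[2] xor(0xd8,0xfa) = 0x22
[3] xor(0xcf,0x64) = 0xab
[4] xor(0xa5,0x81) = 0x24
[5] xor(0x45,0x8a) = 0xcf
[6] xor(0x25,0x3e) = 0x1b
[7] tail/keep = 0xfb

vd = [215, 226, 34, 171, 36, 207, 27, 251]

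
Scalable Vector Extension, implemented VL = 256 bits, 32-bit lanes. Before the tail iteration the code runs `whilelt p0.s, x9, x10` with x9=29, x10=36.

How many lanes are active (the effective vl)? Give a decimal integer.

register lanes = 256/32 = 8
p0[j] = (29+j < 36); true for j=0..6 → 7 lanes set

vl = 7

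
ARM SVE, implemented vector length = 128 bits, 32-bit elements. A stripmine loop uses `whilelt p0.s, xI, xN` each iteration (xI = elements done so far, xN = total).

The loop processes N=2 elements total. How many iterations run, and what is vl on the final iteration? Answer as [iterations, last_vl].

[iterations, last_vl] = [1, 2]

128-bit reg / 32-bit elem → 4 lanes
2 elements at 4/iter → 1 passes, remainder 2 on the last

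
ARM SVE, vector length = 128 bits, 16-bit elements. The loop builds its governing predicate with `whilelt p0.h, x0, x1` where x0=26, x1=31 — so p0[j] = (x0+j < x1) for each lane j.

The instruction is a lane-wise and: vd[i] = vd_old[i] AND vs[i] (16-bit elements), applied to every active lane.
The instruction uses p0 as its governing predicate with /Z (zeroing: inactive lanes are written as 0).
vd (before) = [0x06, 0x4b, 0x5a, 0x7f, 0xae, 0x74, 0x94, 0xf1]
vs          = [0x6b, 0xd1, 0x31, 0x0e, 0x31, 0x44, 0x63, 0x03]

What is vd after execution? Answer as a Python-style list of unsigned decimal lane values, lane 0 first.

register lanes = 128/16 = 8
active while 26+j < 31, i.e. j ∈ [0,5) capped at 8 ⇒ 5
  i=0: and(0x06,0x6b) → 2
  i=1: and(0x4b,0xd1) → 65
  i=2: and(0x5a,0x31) → 16
  i=3: and(0x7f,0x0e) → 14
  i=4: and(0xae,0x31) → 32
  i=5: tail/zero → 0
  i=6: tail/zero → 0
  i=7: tail/zero → 0

vd = [2, 65, 16, 14, 32, 0, 0, 0]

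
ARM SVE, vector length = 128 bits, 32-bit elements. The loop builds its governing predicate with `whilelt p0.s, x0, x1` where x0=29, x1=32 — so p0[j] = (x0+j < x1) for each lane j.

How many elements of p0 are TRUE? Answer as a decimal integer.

vl = 3

lane count: 128 div 32 = 4
whilelt: lane j active iff 29+j < 32 → j < 3 → 3 active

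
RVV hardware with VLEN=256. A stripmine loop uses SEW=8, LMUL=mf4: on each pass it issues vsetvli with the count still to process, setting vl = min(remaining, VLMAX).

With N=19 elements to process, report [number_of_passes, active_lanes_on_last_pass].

VLMAX = VLEN×LMUL/SEW = 256×1/4/8 = 8
N=19: ⌈19/8⌉ = 3 iters; last vl = 19 − 2×8 = 3

[iterations, last_vl] = [3, 3]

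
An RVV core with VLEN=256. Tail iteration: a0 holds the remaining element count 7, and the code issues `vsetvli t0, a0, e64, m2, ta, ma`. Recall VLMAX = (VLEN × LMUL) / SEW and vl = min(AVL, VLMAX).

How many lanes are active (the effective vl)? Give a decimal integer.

vl = 7

lanes per group: 256·2/64 = 8
AVL=7 ≤ VLMAX=8, so vl = 7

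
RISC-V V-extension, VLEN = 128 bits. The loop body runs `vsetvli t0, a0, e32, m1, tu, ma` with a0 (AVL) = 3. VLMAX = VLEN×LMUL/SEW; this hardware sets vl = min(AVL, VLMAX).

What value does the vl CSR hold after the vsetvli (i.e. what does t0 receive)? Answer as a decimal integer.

VLMAX = (128 × 1) / 32 = 4 lanes
AVL=3 ≤ VLMAX=4, so vl = 3

vl = 3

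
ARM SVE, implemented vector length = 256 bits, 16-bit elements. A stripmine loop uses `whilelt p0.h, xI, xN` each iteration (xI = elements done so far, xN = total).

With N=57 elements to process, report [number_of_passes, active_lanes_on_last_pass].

[iterations, last_vl] = [4, 9]

lane count: 256 div 16 = 16
iterations = ceil(57/16) = 4; final-pass vl = 9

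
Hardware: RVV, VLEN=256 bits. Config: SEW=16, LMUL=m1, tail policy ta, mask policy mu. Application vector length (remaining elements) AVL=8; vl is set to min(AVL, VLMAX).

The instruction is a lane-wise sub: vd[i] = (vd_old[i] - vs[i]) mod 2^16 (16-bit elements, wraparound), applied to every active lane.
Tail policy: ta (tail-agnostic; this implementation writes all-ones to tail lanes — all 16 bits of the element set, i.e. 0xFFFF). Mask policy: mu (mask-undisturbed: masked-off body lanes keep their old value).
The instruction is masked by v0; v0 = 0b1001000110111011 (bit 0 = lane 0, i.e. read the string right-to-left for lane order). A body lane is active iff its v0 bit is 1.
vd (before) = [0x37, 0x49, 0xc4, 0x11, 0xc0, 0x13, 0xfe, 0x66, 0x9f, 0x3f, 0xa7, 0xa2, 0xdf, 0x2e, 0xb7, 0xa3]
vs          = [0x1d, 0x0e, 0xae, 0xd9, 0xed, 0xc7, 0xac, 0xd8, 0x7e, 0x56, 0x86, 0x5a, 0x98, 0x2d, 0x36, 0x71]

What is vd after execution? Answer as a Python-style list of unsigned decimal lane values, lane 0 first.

VLMAX = VLEN×LMUL/SEW = 256×1/16 = 16
AVL=8 ≤ VLMAX=16, so vl = 8
lane  0: sub(0x37,0x1d) ⇒ 0x1a
lane  1: sub(0x49,0x0e) ⇒ 0x3b
lane  2: mask-off/keep ⇒ 0xc4
lane  3: sub(0x11,0xd9) ⇒ 0xff38
lane  4: sub(0xc0,0xed) ⇒ 0xffd3
lane  5: sub(0x13,0xc7) ⇒ 0xff4c
lane  6: mask-off/keep ⇒ 0xfe
lane  7: sub(0x66,0xd8) ⇒ 0xff8e
lane  8: tail/ones ⇒ 0xffff
lane  9: tail/ones ⇒ 0xffff
lane 10: tail/ones ⇒ 0xffff
lane 11: tail/ones ⇒ 0xffff
lane 12: tail/ones ⇒ 0xffff
lane 13: tail/ones ⇒ 0xffff
lane 14: tail/ones ⇒ 0xffff
lane 15: tail/ones ⇒ 0xffff

vd = [26, 59, 196, 65336, 65491, 65356, 254, 65422, 65535, 65535, 65535, 65535, 65535, 65535, 65535, 65535]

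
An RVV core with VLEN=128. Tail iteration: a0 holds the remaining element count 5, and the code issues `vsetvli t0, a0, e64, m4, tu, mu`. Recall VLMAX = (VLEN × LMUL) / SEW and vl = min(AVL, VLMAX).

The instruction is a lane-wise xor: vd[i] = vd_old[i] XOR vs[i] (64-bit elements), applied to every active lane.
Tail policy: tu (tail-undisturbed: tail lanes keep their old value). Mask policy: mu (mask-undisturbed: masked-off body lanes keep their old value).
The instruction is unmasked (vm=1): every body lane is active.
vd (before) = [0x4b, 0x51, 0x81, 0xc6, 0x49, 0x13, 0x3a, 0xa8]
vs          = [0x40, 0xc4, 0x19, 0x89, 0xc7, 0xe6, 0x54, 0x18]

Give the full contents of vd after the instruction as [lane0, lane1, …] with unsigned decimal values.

lanes per group: 128·4/64 = 8
vl ← min(5, 8) = 5
vd[0] xor(0x4b,0x40) -> 0x0b
vd[1] xor(0x51,0xc4) -> 0x95
vd[2] xor(0x81,0x19) -> 0x98
vd[3] xor(0xc6,0x89) -> 0x4f
vd[4] xor(0x49,0xc7) -> 0x8e
vd[5] tail/keep -> 0x13
vd[6] tail/keep -> 0x3a
vd[7] tail/keep -> 0xa8

vd = [11, 149, 152, 79, 142, 19, 58, 168]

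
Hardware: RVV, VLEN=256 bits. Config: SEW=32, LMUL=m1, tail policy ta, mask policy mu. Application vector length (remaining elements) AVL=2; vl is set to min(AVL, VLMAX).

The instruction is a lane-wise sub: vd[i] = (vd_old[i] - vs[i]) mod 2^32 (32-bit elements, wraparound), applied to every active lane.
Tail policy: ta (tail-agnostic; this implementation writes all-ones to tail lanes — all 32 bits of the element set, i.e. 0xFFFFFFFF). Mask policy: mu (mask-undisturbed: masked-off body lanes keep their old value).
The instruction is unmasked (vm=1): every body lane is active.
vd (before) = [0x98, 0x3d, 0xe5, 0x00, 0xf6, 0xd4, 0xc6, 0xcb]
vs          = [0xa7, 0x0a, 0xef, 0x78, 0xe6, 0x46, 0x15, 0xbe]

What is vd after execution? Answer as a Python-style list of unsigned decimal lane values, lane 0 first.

vd = [4294967281, 51, 4294967295, 4294967295, 4294967295, 4294967295, 4294967295, 4294967295]

VLMAX = VLEN×LMUL/SEW = 256×1/32 = 8
vl = min(AVL, VLMAX) = min(2, 8) = 2
[0] sub(0x98,0xa7) = 0xfffffff1
[1] sub(0x3d,0x0a) = 0x33
[2] tail/ones = 0xffffffff
[3] tail/ones = 0xffffffff
[4] tail/ones = 0xffffffff
[5] tail/ones = 0xffffffff
[6] tail/ones = 0xffffffff
[7] tail/ones = 0xffffffff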